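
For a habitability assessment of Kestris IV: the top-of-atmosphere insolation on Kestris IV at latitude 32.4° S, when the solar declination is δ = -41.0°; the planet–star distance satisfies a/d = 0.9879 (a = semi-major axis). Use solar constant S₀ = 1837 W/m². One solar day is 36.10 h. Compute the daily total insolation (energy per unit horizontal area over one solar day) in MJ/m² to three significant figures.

95.6 MJ/m²

cos H₀ = −tan(-32.4°) tan(-41.000°) = -0.5517, H₀ = 2.1552 rad.
Bracket: H₀ sin φ sin δ + cos φ cos δ sin H₀ = 2.1552×-0.53583×-0.65606 + 0.84433×0.75471×0.83407 = 0.757632 + 0.531490 = 1.289122.
Inverse-square distance factor (a/d)² = 0.9879² = 0.975946.
Q̄ = (S₀/π) × 0.975946 × [bracket] = (1837/π) × 0.975946 × 1.289122 = 735.66 W/m².
Daily total = Q̄ × 36.10 h × 3600 s/h = 735.66 × 36.10 × 3600 / 10⁶ = 95.61 MJ/m².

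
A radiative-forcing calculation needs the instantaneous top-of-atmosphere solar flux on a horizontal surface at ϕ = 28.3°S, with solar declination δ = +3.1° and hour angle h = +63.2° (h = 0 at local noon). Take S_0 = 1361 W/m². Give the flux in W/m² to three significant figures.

505 W/m²

cos θ_z = sin ϕ sin δ + cos ϕ cos δ cos h = -0.025638 + 0.396407 = 0.370769.
Flux = S_0 · cos θ_z = 1361 × 0.370769 = 504.6 W/m².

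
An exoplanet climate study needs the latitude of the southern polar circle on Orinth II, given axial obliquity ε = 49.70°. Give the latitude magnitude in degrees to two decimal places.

40.30°

The polar circle is the lowest latitude that experiences at least one full rotation of continuous darkness at the northern-summer solstice; it lies at |φ| = 90° − ε = 90° − 49.70° = 40.30°.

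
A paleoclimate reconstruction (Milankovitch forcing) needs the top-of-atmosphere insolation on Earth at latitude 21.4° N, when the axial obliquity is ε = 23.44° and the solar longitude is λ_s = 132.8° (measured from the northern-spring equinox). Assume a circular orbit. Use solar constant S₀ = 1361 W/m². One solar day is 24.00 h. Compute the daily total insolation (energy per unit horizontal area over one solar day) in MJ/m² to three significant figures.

Solar declination: sin δ = sin ε · sin λ_s = sin 23.44° × sin 132.8° = 0.29187, so δ = +16.970°.
cos H₀ = −tan(+21.4°) tan(+16.970°) = -0.1196, H₀ = 1.6907 rad.
Bracket: H₀ sin φ sin δ + cos φ cos δ sin H₀ = 1.6907×0.36488×0.29187 + 0.93106×0.95646×0.99282 = 0.180055 + 0.884128 = 1.064183.
Q̄ = (S₀/π) × [bracket] = (1361/π) × 1.064183 = 461.03 W/m².
Daily total = Q̄ × 24.00 h × 3600 s/h = 461.03 × 24.00 × 3600 / 10⁶ = 39.83 MJ/m².

39.8 MJ/m²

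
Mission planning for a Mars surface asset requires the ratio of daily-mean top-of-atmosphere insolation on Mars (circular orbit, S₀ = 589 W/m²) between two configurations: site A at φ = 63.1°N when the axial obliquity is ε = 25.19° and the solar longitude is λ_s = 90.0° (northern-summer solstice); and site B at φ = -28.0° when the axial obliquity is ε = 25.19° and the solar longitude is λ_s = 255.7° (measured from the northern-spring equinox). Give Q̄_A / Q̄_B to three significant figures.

— Configuration A (φ=+63.1°):
Solar declination: sin δ = sin ε · sin λ_s = sin 25.19° × sin 90.0° = 0.42562, so δ = +25.190°.
cos H₀ = −tan(+63.1°) tan(+25.190°) = -0.9271, H₀ = 2.7574 rad.
Bracket: H₀ sin φ sin δ + cos φ cos δ sin H₀ = 2.7574×0.89180×0.42562 + 0.45243×0.90490×0.37478 = 1.046621 + 0.153436 = 1.200057.
Q̄ = (S₀/π) × [bracket] = (589/π) × 1.200057 = 224.99 W/m².
— Configuration B (φ=-28.0°):
Solar declination: sin δ = sin ε · sin λ_s = sin 25.19° × sin 255.7° = -0.41243, so δ = -24.358°.
cos H₀ = −tan(-28.0°) tan(-24.358°) = -0.2407, H₀ = 1.8139 rad.
Bracket: H₀ sin φ sin δ + cos φ cos δ sin H₀ = 1.8139×-0.46947×-0.41243 + 0.88295×0.91099×0.97059 = 0.351214 + 0.780702 = 1.131916.
Q̄ = (S₀/π) × [bracket] = (589/π) × 1.131916 = 212.22 W/m².
Ratio Q̄_A / Q̄_B = 224.99 / 212.22 = 1.060.

Q̄_A / Q̄_B ≈ 1.06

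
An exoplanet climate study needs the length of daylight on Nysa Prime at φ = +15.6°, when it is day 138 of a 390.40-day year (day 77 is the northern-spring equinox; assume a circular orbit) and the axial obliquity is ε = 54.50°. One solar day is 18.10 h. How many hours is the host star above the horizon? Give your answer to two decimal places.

Solar longitude: λ_s = 360° × (138 − 77)/390.40 = 56.250°.
sin δ = sin 54.50° × sin 56.250° = 0.67691, so δ = +42.603°.
cos H₀ = −tan φ · tan δ = −tan(+15.6°) × tan(+42.603°) = -0.2568, so H₀ = 1.8305 rad = 104.88°.
Daylight = 2H₀/(2π) × 18.10 h = (1.8305/π) × 18.10 = 10.55 h.

10.55 h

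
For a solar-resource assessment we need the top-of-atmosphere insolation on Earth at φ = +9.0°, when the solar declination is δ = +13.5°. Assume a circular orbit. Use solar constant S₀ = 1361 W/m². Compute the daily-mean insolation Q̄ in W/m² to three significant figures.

cos H₀ = −tan(+9.0°) tan(+13.500°) = -0.0380, H₀ = 1.6088 rad.
Bracket: H₀ sin φ sin δ + cos φ cos δ sin H₀ = 1.6088×0.15643×0.23345 + 0.98769×0.97237×0.99928 = 0.058751 + 0.959709 = 1.018460.
Q̄ = (S₀/π) × [bracket] = (1361/π) × 1.018460 = 441.2 W/m².

Q̄ ≈ 441 W/m²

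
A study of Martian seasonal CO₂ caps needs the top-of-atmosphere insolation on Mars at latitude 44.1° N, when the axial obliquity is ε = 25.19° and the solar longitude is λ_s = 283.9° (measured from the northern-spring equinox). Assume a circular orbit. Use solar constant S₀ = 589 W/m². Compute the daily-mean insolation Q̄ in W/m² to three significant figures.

Solar declination: sin δ = sin ε · sin λ_s = sin 25.19° × sin 283.9° = -0.41316, so δ = -24.403°.
cos H₀ = −tan(+44.1°) tan(-24.403°) = 0.4397, H₀ = 1.1156 rad.
Bracket: H₀ sin φ sin δ + cos φ cos δ sin H₀ = 1.1156×0.69591×-0.41316 + 0.71813×0.91066×0.89817 = -0.320760 + 0.587378 = 0.266618.
Q̄ = (S₀/π) × [bracket] = (589/π) × 0.266618 = 49.99 W/m².

Q̄ ≈ 50.0 W/m²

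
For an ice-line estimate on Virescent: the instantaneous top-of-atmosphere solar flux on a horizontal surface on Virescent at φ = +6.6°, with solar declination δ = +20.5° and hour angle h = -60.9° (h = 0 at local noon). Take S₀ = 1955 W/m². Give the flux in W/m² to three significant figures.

963 W/m²

cos θ_z = sin φ sin δ + cos φ cos δ cos h = 0.040252 + 0.452518 = 0.492770.
Flux = S₀ · cos θ_z = 1955 × 0.492770 = 963.4 W/m².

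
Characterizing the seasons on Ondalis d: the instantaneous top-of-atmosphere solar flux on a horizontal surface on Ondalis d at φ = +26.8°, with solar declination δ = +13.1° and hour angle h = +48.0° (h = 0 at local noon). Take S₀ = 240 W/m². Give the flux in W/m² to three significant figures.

164 W/m²

cos θ_z = sin φ sin δ + cos φ cos δ cos h = 0.102192 + 0.581713 = 0.683905.
Flux = S₀ · cos θ_z = 240 × 0.683905 = 164.1 W/m².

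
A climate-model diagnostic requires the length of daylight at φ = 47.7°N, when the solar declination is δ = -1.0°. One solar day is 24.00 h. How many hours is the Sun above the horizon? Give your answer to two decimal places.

cos H₀ = −tan φ · tan δ = −tan(+47.7°) × tan(-1.000°) = 0.0192, so H₀ = 1.5516 rad = 88.90°.
Daylight = 2H₀/(2π) × 24.00 h = (1.5516/π) × 24.00 = 11.85 h.

11.85 h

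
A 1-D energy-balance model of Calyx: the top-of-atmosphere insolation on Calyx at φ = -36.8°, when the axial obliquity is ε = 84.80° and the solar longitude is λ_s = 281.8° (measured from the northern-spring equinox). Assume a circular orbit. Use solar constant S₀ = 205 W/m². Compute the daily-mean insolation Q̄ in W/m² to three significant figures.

Q̄ ≈ 120 W/m²

Solar declination: sin δ = sin ε · sin λ_s = sin 84.80° × sin 281.8° = -0.97484, so δ = -77.120°.
cos H₀ = −tan(-36.8°) tan(-77.120°) = -3.2716 ≤ −1 ⇒ polar day, H₀ = π.
Bracket: H₀ sin φ sin δ + cos φ cos δ sin H₀ = 3.1416×-0.59902×-0.97484 + 0.80073×0.22291×0.00000 = 1.834533 + 0.000000 = 1.834533.
Q̄ = (S₀/π) × [bracket] = (205/π) × 1.834533 = 119.7 W/m².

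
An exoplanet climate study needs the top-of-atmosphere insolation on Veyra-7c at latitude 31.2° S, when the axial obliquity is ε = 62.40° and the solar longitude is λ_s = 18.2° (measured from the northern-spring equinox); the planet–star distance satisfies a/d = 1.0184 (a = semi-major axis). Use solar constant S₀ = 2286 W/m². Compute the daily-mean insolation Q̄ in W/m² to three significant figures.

Q̄ ≈ 460 W/m²

Solar declination: sin δ = sin ε · sin λ_s = sin 62.40° × sin 18.2° = 0.27679, so δ = +16.069°.
cos H₀ = −tan(-31.2°) tan(+16.069°) = 0.1744, H₀ = 1.3955 rad.
Bracket: H₀ sin φ sin δ + cos φ cos δ sin H₀ = 1.3955×-0.51803×0.27679 + 0.85536×0.96093×0.98467 = -0.200094 + 0.809341 = 0.609247.
Inverse-square distance factor (a/d)² = 1.0184² = 1.037139.
Q̄ = (S₀/π) × 1.037139 × [bracket] = (2286/π) × 1.037139 × 0.609247 = 459.8 W/m².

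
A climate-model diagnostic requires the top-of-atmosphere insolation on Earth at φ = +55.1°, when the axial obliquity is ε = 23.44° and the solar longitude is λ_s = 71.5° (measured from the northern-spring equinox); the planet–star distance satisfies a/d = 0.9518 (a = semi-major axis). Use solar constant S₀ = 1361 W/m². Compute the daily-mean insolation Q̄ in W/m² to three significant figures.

Q̄ ≈ 435 W/m²

Solar declination: sin δ = sin ε · sin λ_s = sin 23.44° × sin 71.5° = 0.37723, so δ = +22.162°.
cos H₀ = −tan(+55.1°) tan(+22.162°) = -0.5839, H₀ = 2.1943 rad.
Bracket: H₀ sin φ sin δ + cos φ cos δ sin H₀ = 2.1943×0.82015×0.37723 + 0.57215×0.92612×0.81183 = 0.678884 + 0.430172 = 1.109056.
Inverse-square distance factor (a/d)² = 0.9518² = 0.905923.
Q̄ = (S₀/π) × 0.905923 × [bracket] = (1361/π) × 0.905923 × 1.109056 = 435.3 W/m².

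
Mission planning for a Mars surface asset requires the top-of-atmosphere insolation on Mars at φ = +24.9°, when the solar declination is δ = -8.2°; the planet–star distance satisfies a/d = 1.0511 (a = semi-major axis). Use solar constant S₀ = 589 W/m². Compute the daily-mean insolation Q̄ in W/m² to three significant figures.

Q̄ ≈ 167 W/m²

cos H₀ = −tan(+24.9°) tan(-8.200°) = 0.0669, H₀ = 1.5039 rad.
Bracket: H₀ sin φ sin δ + cos φ cos δ sin H₀ = 1.5039×0.42104×-0.14263 + 0.90704×0.98978×0.99776 = -0.090314 + 0.895759 = 0.805445.
Inverse-square distance factor (a/d)² = 1.0511² = 1.104811.
Q̄ = (S₀/π) × 1.104811 × [bracket] = (589/π) × 1.104811 × 0.805445 = 166.8 W/m².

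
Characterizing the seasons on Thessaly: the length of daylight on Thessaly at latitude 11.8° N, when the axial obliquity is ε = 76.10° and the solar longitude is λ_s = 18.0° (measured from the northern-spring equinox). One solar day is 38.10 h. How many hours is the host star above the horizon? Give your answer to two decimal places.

19.85 h

Solar declination: sin δ = sin ε · sin λ_s = sin 76.10° × sin 18.0° = 0.29997, so δ = +17.456°.
cos H₀ = −tan φ · tan δ = −tan(+11.8°) × tan(+17.456°) = -0.0657, so H₀ = 1.6365 rad = 93.77°.
Daylight = 2H₀/(2π) × 38.10 h = (1.6365/π) × 38.10 = 19.85 h.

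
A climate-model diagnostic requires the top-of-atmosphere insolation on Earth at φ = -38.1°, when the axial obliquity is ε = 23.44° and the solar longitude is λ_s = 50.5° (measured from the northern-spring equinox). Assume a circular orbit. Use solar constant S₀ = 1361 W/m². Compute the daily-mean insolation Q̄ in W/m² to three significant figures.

Q̄ ≈ 206 W/m²

Solar declination: sin δ = sin ε · sin λ_s = sin 23.44° × sin 50.5° = 0.30694, so δ = +17.875°.
cos H₀ = −tan(-38.1°) tan(+17.875°) = 0.2529, H₀ = 1.3151 rad.
Bracket: H₀ sin φ sin δ + cos φ cos δ sin H₀ = 1.3151×-0.61704×0.30694 + 0.78694×0.95173×0.96750 = -0.249072 + 0.724613 = 0.475541.
Q̄ = (S₀/π) × [bracket] = (1361/π) × 0.475541 = 206.0 W/m².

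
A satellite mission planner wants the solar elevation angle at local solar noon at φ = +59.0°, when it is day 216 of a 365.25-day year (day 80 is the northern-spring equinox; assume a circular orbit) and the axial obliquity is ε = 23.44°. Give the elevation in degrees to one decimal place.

47.6°

Solar longitude: λ_s = 360° × (216 − 80)/365.25 = 134.045°.
sin δ = sin 23.44° × sin 134.045° = 0.28593, so δ = +16.614°.
At local noon the hour angle is zero, so the zenith angle equals |φ − δ| = |+59.0° − (+16.614°)| = 42.386°.
Elevation = 90° − 42.386° = 47.6°.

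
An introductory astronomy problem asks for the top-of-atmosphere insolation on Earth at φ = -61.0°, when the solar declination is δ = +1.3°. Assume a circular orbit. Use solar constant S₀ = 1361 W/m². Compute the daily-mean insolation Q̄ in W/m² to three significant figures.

cos H₀ = −tan(-61.0°) tan(+1.300°) = 0.0409, H₀ = 1.5298 rad.
Bracket: H₀ sin φ sin δ + cos φ cos δ sin H₀ = 1.5298×-0.87462×0.02269 + 0.48481×0.99974×0.99916 = -0.030359 + 0.484277 = 0.453918.
Q̄ = (S₀/π) × [bracket] = (1361/π) × 0.453918 = 196.6 W/m².

Q̄ ≈ 197 W/m²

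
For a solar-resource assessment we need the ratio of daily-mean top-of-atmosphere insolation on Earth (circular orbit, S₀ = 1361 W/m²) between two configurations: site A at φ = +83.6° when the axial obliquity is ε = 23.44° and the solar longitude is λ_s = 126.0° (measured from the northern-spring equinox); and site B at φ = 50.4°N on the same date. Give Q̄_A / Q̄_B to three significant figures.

— Configuration A (φ=+83.6°):
Solar declination: sin δ = sin ε · sin λ_s = sin 23.44° × sin 126.0° = 0.32182, so δ = +18.773°.
cos H₀ = −tan(+83.6°) tan(+18.773°) = -3.0303 ≤ −1 ⇒ polar day, H₀ = π.
Bracket: H₀ sin φ sin δ + cos φ cos δ sin H₀ = 3.1416×0.99377×0.32182 + 0.11147×0.94680×0.00000 = 1.004731 + 0.000000 = 1.004731.
Q̄ = (S₀/π) × [bracket] = (1361/π) × 1.004731 = 435.27 W/m².
— Configuration B (φ=+50.4°):
cos H₀ = −tan(+50.4°) tan(+18.773°) = -0.4109, H₀ = 1.9942 rad.
Bracket: H₀ sin φ sin δ + cos φ cos δ sin H₀ = 1.9942×0.77051×0.32182 + 0.63742×0.94680×0.91169 = 0.494493 + 0.550213 = 1.044706.
Q̄ = (S₀/π) × [bracket] = (1361/π) × 1.044706 = 452.59 W/m².
Ratio Q̄_A / Q̄_B = 435.27 / 452.59 = 0.9617.

Q̄_A / Q̄_B ≈ 0.962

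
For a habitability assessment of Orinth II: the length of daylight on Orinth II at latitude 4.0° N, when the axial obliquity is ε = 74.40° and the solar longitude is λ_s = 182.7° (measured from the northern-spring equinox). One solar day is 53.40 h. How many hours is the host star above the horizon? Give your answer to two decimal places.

Solar declination: sin δ = sin ε · sin λ_s = sin 74.40° × sin 182.7° = -0.04537, so δ = -2.600°.
cos H₀ = −tan φ · tan δ = −tan(+4.0°) × tan(-2.600°) = 0.0032, so H₀ = 1.5676 rad = 89.82°.
Daylight = 2H₀/(2π) × 53.40 h = (1.5676/π) × 53.40 = 26.65 h.

26.65 h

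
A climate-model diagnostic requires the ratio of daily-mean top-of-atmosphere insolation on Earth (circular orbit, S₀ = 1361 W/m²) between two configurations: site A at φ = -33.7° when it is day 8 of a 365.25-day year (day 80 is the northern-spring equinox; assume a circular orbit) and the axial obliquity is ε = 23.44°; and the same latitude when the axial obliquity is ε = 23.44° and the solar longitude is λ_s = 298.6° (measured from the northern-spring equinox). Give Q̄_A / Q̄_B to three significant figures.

Q̄_A / Q̄_B ≈ 1.02

— Configuration A (φ=-33.7°):
Solar longitude: λ_s = 360° × (8 − 80)/365.25 = -70.965°, i.e. -70.965° + 360° = 289.035°.
sin δ = sin 23.44° × sin 289.035° = -0.37604, so δ = -22.088°.
cos H₀ = −tan(-33.7°) tan(-22.088°) = -0.2707, H₀ = 1.8449 rad.
Bracket: H₀ sin φ sin δ + cos φ cos δ sin H₀ = 1.8449×-0.55484×-0.37604 + 0.83195×0.92660×0.96268 = 0.384924 + 0.742115 = 1.127039.
Q̄ = (S₀/π) × [bracket] = (1361/π) × 1.127039 = 488.26 W/m².
— Configuration B (φ=-33.7°):
Solar declination: sin δ = sin ε · sin λ_s = sin 23.44° × sin 298.6° = -0.34925, so δ = -20.442°.
cos H₀ = −tan(-33.7°) tan(-20.442°) = -0.2486, H₀ = 1.8220 rad.
Bracket: H₀ sin φ sin δ + cos φ cos δ sin H₀ = 1.8220×-0.55484×-0.34925 + 0.83195×0.93703×0.96861 = 0.353063 + 0.755092 = 1.108155.
Q̄ = (S₀/π) × [bracket] = (1361/π) × 1.108155 = 480.07 W/m².
Ratio Q̄_A / Q̄_B = 488.26 / 480.07 = 1.017.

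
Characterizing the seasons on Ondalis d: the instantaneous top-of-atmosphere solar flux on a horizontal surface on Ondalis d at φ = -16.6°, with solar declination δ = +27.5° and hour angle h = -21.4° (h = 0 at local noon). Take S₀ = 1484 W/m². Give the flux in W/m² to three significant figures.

cos θ_z = sin φ sin δ + cos φ cos δ cos h = -0.131916 + 0.791437 = 0.659521.
Flux = S₀ · cos θ_z = 1484 × 0.659521 = 978.7 W/m².

979 W/m²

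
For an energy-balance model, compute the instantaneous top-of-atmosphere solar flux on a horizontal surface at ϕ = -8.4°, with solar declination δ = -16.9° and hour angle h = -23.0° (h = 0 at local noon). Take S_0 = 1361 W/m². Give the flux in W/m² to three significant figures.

1.24e+03 W/m²

cos θ_z = sin ϕ sin δ + cos ϕ cos δ cos h = 0.042467 + 0.871303 = 0.913770.
Flux = S_0 · cos θ_z = 1361 × 0.913770 = 1244 W/m².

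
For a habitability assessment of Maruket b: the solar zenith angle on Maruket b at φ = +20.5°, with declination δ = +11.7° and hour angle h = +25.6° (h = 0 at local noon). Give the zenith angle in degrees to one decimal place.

cos θ_z = sin φ sin δ + cos φ cos δ cos h = 0.071018 + 0.827171 = 0.898189.
θ_z = arccos(0.898189) = 26.1°.

θ_z = 26.1°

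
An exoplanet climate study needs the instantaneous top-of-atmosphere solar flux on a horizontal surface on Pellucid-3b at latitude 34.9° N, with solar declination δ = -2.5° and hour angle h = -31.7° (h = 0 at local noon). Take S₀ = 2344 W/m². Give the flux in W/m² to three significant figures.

1.58e+03 W/m²

cos θ_z = sin φ sin δ + cos φ cos δ cos h = -0.024957 + 0.697130 = 0.672173.
Flux = S₀ · cos θ_z = 2344 × 0.672173 = 1576 W/m².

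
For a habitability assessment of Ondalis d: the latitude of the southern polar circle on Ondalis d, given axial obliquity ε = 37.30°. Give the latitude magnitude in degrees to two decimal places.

52.70°

The polar circle is the lowest latitude that experiences at least one full rotation of continuous darkness at the northern-summer solstice; it lies at |ϕ| = 90° − ε = 90° − 37.30° = 52.70°.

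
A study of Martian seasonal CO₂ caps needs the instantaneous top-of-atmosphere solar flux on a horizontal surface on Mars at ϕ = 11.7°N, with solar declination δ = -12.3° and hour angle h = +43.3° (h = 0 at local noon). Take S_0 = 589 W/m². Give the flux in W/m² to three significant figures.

cos θ_z = sin ϕ sin δ + cos ϕ cos δ cos h = -0.043200 + 0.696293 = 0.653093.
Flux = S_0 · cos θ_z = 589 × 0.653093 = 384.7 W/m².

385 W/m²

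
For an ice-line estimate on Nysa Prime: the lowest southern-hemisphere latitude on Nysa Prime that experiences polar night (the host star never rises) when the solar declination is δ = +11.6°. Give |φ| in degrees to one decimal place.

|φ| = 78.4°

Polar night requires cos H₀ = −tan φ tan δ ≥ 1, i.e. tan φ tan δ ≤ −1.
The boundary is |tan φ| · |tan δ| = 1, so |φ| = 90° − |δ| = 90° − 11.6° = 78.4° in the southern hemisphere.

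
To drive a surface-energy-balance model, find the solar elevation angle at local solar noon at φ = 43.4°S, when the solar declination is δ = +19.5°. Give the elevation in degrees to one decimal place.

27.1°

At local noon the hour angle is zero, so the zenith angle equals |φ − δ| = |-43.4° − (+19.500°)| = 62.900°.
Elevation = 90° − 62.900° = 27.1°.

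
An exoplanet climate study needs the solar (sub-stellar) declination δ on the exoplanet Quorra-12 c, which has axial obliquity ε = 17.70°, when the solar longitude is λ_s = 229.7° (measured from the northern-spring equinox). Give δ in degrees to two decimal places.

sin δ = sin ε · sin λ_s = sin 17.70° × sin 229.7° = -0.231876.
δ = arcsin(-0.231876) = -13.41°.

δ = -13.41°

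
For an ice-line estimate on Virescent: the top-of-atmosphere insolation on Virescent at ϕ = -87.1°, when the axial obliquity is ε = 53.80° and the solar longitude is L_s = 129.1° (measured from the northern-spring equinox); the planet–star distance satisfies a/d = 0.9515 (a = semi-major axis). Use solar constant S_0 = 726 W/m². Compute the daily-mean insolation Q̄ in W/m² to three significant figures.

Solar declination: sin δ = sin ε · sin L_s = sin 53.80° × sin 129.1° = 0.62624, so δ = +38.773°.
cos h₀ = −tan(-87.1°) tan(+38.773°) = 15.8564 ≥ 1 ⇒ polar night, h₀ = 0 and Q̄ = 0.
Inverse-square distance factor (a/d)² = 0.9515² = 0.905352.

Q̄ ≈ 0.00 W/m²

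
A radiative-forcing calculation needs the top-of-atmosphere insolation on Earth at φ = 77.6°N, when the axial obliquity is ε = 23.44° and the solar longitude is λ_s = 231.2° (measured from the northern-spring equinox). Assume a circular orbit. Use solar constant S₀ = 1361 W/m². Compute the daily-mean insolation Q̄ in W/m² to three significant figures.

Q̄ ≈ 0.00 W/m²

Solar declination: sin δ = sin ε · sin λ_s = sin 23.44° × sin 231.2° = -0.31001, so δ = -18.060°.
cos H₀ = −tan(+77.6°) tan(-18.060°) = 1.4831 ≥ 1 ⇒ polar night, H₀ = 0 and Q̄ = 0.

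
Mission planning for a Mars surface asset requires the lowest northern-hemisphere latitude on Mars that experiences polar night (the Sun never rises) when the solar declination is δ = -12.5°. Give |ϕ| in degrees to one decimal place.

|ϕ| = 77.5°

Polar night requires cos h₀ = −tan ϕ tan δ ≥ 1, i.e. tan ϕ tan δ ≤ −1.
The boundary is |tan ϕ| · |tan δ| = 1, so |ϕ| = 90° − |δ| = 90° − 12.5° = 77.5° in the northern hemisphere.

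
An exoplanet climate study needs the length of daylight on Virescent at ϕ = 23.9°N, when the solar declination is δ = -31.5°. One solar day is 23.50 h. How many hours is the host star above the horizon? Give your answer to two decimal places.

9.69 h

cos h₀ = −tan ϕ · tan δ = −tan(+23.9°) × tan(-31.500°) = 0.2716, so h₀ = 1.2958 rad = 74.24°.
Daylight = 2h₀/(2π) × 23.50 h = (1.2958/π) × 23.50 = 9.69 h.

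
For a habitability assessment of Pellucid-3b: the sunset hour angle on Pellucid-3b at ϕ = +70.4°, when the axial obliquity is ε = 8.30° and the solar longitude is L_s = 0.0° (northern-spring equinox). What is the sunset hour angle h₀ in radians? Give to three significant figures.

h₀ = 1.57 rad

Solar declination: sin δ = sin ε · sin L_s = sin 8.30° × sin 0.0° = 0.00000, so δ = +0.000°.
cos h₀ = −tan ϕ · tan δ = −tan(+70.4°) × tan(+0.000°) = -0.0000, so h₀ = 1.5708 rad = 90.00°.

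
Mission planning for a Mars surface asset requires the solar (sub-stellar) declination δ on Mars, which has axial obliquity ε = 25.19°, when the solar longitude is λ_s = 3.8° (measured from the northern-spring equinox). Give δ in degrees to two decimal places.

δ = +1.62°

sin δ = sin ε · sin λ_s = sin 25.19° × sin 3.8° = 0.028208.
δ = arcsin(0.028208) = +1.62°.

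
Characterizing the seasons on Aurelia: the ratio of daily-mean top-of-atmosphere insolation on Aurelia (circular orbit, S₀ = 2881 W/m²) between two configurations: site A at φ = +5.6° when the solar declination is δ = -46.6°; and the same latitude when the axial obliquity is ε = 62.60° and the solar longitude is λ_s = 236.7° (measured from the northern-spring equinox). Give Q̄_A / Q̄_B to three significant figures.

Q̄_A / Q̄_B ≈ 1.03

— Configuration A (φ=+5.6°):
cos H₀ = −tan(+5.6°) tan(-46.600°) = 0.1037, H₀ = 1.4669 rad.
Bracket: H₀ sin φ sin δ + cos φ cos δ sin H₀ = 1.4669×0.09758×-0.72657 + 0.99523×0.68709×0.99461 = -0.104001 + 0.680127 = 0.576126.
Q̄ = (S₀/π) × [bracket] = (2881/π) × 0.576126 = 528.34 W/m².
— Configuration B (φ=+5.6°):
Solar declination: sin δ = sin ε · sin λ_s = sin 62.60° × sin 236.7° = -0.74204, so δ = -47.906°.
cos H₀ = −tan(+5.6°) tan(-47.906°) = 0.1085, H₀ = 1.4620 rad.
Bracket: H₀ sin φ sin δ + cos φ cos δ sin H₀ = 1.4620×0.09758×-0.74204 + 0.99523×0.67035×0.99409 = -0.105861 + 0.663210 = 0.557349.
Q̄ = (S₀/π) × [bracket] = (2881/π) × 0.557349 = 511.12 W/m².
Ratio Q̄_A / Q̄_B = 528.34 / 511.12 = 1.034.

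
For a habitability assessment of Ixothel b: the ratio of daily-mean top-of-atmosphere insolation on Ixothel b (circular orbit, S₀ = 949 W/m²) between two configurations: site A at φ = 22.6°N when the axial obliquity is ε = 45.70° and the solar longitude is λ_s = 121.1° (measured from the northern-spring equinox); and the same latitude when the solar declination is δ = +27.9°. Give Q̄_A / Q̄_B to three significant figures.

— Configuration A (φ=+22.6°):
Solar declination: sin δ = sin ε · sin λ_s = sin 45.70° × sin 121.1° = 0.61282, so δ = +37.794°.
cos H₀ = −tan(+22.6°) tan(+37.794°) = -0.3228, H₀ = 1.8995 rad.
Bracket: H₀ sin φ sin δ + cos φ cos δ sin H₀ = 1.8995×0.38430×0.61282 + 0.92321×0.79022×0.94646 = 0.447345 + 0.690479 = 1.137824.
Q̄ = (S₀/π) × [bracket] = (949/π) × 1.137824 = 343.71 W/m².
— Configuration B (φ=+22.6°):
cos H₀ = −tan(+22.6°) tan(+27.900°) = -0.2204, H₀ = 1.7930 rad.
Bracket: H₀ sin φ sin δ + cos φ cos δ sin H₀ = 1.7930×0.38430×0.46793 + 0.92321×0.88377×0.97541 = 0.322427 + 0.795842 = 1.118269.
Q̄ = (S₀/π) × [bracket] = (949/π) × 1.118269 = 337.80 W/m².
Ratio Q̄_A / Q̄_B = 343.71 / 337.80 = 1.017.

Q̄_A / Q̄_B ≈ 1.02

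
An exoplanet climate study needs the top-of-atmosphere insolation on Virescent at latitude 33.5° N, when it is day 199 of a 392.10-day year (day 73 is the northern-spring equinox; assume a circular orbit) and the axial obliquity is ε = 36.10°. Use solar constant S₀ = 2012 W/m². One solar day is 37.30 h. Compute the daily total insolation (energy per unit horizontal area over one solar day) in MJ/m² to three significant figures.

106 MJ/m²

Solar longitude: λ_s = 360° × (199 − 73)/392.10 = 115.685°.
sin δ = sin 36.10° × sin 115.685° = 0.53098, so δ = +32.072°.
cos H₀ = −tan(+33.5°) tan(+32.072°) = -0.4147, H₀ = 1.9985 rad.
Bracket: H₀ sin φ sin δ + cos φ cos δ sin H₀ = 1.9985×0.55194×0.53098 + 0.83389×0.84738×0.90994 = 0.585699 + 0.642983 = 1.228682.
Q̄ = (S₀/π) × [bracket] = (2012/π) × 1.228682 = 786.90 W/m².
Daily total = Q̄ × 37.30 h × 3600 s/h = 786.90 × 37.30 × 3600 / 10⁶ = 105.7 MJ/m².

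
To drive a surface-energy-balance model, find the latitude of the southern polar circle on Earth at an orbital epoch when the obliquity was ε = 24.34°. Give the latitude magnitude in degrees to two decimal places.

65.66°

The polar circle is the lowest latitude that experiences at least one full rotation of continuous darkness at the northern-summer solstice; it lies at |ϕ| = 90° − ε = 90° − 24.34° = 65.66°.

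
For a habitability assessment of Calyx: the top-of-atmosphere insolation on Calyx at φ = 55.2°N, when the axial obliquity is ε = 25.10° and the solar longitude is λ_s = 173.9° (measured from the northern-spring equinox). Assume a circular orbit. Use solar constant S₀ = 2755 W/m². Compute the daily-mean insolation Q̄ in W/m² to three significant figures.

Q̄ ≈ 552 W/m²

Solar declination: sin δ = sin ε · sin λ_s = sin 25.10° × sin 173.9° = 0.04508, so δ = +2.584°.
cos H₀ = −tan(+55.2°) tan(+2.584°) = -0.0649, H₀ = 1.6358 rad.
Bracket: H₀ sin φ sin δ + cos φ cos δ sin H₀ = 1.6358×0.82115×0.04508 + 0.57071×0.99898×0.99789 = 0.060553 + 0.568925 = 0.629478.
Q̄ = (S₀/π) × [bracket] = (2755/π) × 0.629478 = 552.0 W/m².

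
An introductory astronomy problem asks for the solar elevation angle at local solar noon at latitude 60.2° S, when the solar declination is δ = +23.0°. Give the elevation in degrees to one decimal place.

6.8°

At local noon the hour angle is zero, so the zenith angle equals |φ − δ| = |-60.2° − (+23.000°)| = 83.200°.
Elevation = 90° − 83.200° = 6.8°.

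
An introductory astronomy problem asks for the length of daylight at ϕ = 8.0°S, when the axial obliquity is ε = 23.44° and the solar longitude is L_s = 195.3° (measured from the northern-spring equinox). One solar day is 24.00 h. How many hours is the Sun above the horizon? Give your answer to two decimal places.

Solar declination: sin δ = sin ε · sin L_s = sin 23.44° × sin 195.3° = -0.10497, so δ = -6.025°.
cos h₀ = −tan ϕ · tan δ = −tan(-8.0°) × tan(-6.025°) = -0.0148, so h₀ = 1.5856 rad = 90.85°.
Daylight = 2h₀/(2π) × 24.00 h = (1.5856/π) × 24.00 = 12.11 h.

12.11 h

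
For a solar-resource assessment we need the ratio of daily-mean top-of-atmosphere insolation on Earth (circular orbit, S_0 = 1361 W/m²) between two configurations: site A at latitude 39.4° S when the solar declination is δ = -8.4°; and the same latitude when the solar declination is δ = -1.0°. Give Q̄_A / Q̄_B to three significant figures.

— Configuration A (ϕ=-39.4°):
cos h₀ = −tan(-39.4°) tan(-8.400°) = -0.1213, h₀ = 1.6924 rad.
Bracket: h₀ sin ϕ sin δ + cos ϕ cos δ sin h₀ = 1.6924×-0.63473×-0.14608 + 0.77273×0.98927×0.99262 = 0.156922 + 0.758797 = 0.915719.
Q̄ = (S_0/π) × [bracket] = (1361/π) × 0.915719 = 396.71 W/m².
— Configuration B (ϕ=-39.4°):
cos h₀ = −tan(-39.4°) tan(-1.000°) = -0.0143, h₀ = 1.5851 rad.
Bracket: h₀ sin ϕ sin δ + cos ϕ cos δ sin h₀ = 1.5851×-0.63473×-0.01745 + 0.77273×0.99985×0.99990 = 0.017557 + 0.772537 = 0.790094.
Q̄ = (S_0/π) × [bracket] = (1361/π) × 0.790094 = 342.28 W/m².
Ratio Q̄_A / Q̄_B = 396.71 / 342.28 = 1.159.

Q̄_A / Q̄_B ≈ 1.16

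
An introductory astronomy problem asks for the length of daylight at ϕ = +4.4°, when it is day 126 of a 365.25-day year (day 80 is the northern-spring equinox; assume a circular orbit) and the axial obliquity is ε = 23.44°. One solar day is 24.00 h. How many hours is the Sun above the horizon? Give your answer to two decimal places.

Solar longitude: L_s = 360° × (126 − 80)/365.25 = 45.339°.
sin δ = sin 23.44° × sin 45.339° = 0.28294, so δ = +16.436°.
cos h₀ = −tan ϕ · tan δ = −tan(+4.4°) × tan(+16.436°) = -0.0227, so h₀ = 1.5935 rad = 91.30°.
Daylight = 2h₀/(2π) × 24.00 h = (1.5935/π) × 24.00 = 12.17 h.

12.17 h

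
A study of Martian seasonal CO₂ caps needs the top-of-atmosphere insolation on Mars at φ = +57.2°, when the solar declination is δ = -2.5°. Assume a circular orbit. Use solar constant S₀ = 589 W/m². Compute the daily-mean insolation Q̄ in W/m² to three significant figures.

cos H₀ = −tan(+57.2°) tan(-2.500°) = 0.0677, H₀ = 1.5030 rad.
Bracket: H₀ sin φ sin δ + cos φ cos δ sin H₀ = 1.5030×0.84057×-0.04362 + 0.54171×0.99905×0.99770 = -0.055108 + 0.539951 = 0.484843.
Q̄ = (S₀/π) × [bracket] = (589/π) × 0.484843 = 90.90 W/m².

Q̄ ≈ 90.9 W/m²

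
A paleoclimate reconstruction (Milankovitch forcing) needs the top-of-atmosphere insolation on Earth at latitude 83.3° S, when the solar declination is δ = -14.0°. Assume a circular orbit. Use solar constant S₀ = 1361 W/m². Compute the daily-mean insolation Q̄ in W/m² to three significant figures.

Q̄ ≈ 327 W/m²

cos H₀ = −tan(-83.3°) tan(-14.000°) = -2.1224 ≤ −1 ⇒ polar day, H₀ = π.
Bracket: H₀ sin φ sin δ + cos φ cos δ sin H₀ = 3.1416×-0.99317×-0.24192 + 0.11667×0.97030×0.00000 = 0.754825 + 0.000000 = 0.754825.
Q̄ = (S₀/π) × [bracket] = (1361/π) × 0.754825 = 327.0 W/m².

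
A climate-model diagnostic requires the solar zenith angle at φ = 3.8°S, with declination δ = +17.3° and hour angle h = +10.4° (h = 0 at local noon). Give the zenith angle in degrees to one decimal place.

θ_z = 23.5°

cos θ_z = sin φ sin δ + cos φ cos δ cos h = -0.019708 + 0.937011 = 0.917303.
θ_z = arccos(0.917303) = 23.5°.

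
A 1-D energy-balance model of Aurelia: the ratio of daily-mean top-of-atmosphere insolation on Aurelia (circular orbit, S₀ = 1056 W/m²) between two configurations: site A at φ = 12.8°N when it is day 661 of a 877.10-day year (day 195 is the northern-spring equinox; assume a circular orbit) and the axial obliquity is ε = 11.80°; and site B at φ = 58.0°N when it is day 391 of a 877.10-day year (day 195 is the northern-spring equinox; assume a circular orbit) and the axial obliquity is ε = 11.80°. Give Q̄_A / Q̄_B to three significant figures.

— Configuration A (φ=+12.8°):
Solar longitude: λ_s = 360° × (661 − 195)/877.10 = 191.267°.
sin δ = sin 11.80° × sin 191.267° = -0.03995, so δ = -2.290°.
cos H₀ = −tan(+12.8°) tan(-2.290°) = 0.0091, H₀ = 1.5617 rad.
Bracket: H₀ sin φ sin δ + cos φ cos δ sin H₀ = 1.5617×0.22155×-0.03995 + 0.97515×0.99920×0.99996 = -0.013822 + 0.974331 = 0.960509.
Q̄ = (S₀/π) × [bracket] = (1056/π) × 0.960509 = 322.86 W/m².
— Configuration B (φ=+58.0°):
Solar longitude: λ_s = 360° × (391 − 195)/877.10 = 80.447°.
sin δ = sin 11.80° × sin 80.447° = 0.20166, so δ = +11.634°.
cos H₀ = −tan(+58.0°) tan(+11.634°) = -0.3295, H₀ = 1.9066 rad.
Bracket: H₀ sin φ sin δ + cos φ cos δ sin H₀ = 1.9066×0.84805×0.20166 + 0.52992×0.97946×0.94416 = 0.326062 + 0.490053 = 0.816115.
Q̄ = (S₀/π) × [bracket] = (1056/π) × 0.816115 = 274.33 W/m².
Ratio Q̄_A / Q̄_B = 322.86 / 274.33 = 1.177.

Q̄_A / Q̄_B ≈ 1.18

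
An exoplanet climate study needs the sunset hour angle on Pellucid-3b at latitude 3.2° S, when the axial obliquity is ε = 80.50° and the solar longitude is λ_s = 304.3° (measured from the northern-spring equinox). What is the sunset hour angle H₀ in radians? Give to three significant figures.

Solar declination: sin δ = sin ε · sin λ_s = sin 80.50° × sin 304.3° = -0.81477, so δ = -54.565°.
cos H₀ = −tan φ · tan δ = −tan(-3.2°) × tan(-54.565°) = -0.0786, so H₀ = 1.6494 rad = 94.51°.

H₀ = 1.65 rad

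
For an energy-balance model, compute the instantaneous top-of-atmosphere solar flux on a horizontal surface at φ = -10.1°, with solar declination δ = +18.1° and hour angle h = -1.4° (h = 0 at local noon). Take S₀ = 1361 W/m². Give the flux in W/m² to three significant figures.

1.20e+03 W/m²

cos θ_z = sin φ sin δ + cos φ cos δ cos h = -0.054482 + 0.935506 = 0.881024.
Flux = S₀ · cos θ_z = 1361 × 0.881024 = 1199 W/m².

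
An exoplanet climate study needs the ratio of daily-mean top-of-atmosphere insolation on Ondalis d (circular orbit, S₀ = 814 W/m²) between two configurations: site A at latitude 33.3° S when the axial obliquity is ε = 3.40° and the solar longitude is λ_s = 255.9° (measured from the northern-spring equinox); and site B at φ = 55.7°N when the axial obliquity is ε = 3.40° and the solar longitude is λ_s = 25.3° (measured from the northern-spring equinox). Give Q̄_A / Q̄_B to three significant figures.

Q̄_A / Q̄_B ≈ 1.48

— Configuration A (φ=-33.3°):
Solar declination: sin δ = sin ε · sin λ_s = sin 3.40° × sin 255.9° = -0.05752, so δ = -3.297°.
cos H₀ = −tan(-33.3°) tan(-3.297°) = -0.0378, H₀ = 1.6087 rad.
Bracket: H₀ sin φ sin δ + cos φ cos δ sin H₀ = 1.6087×-0.54902×-0.05752 + 0.83581×0.99834×0.99928 = 0.050802 + 0.833822 = 0.884624.
Q̄ = (S₀/π) × [bracket] = (814/π) × 0.884624 = 229.21 W/m².
— Configuration B (φ=+55.7°):
Solar declination: sin δ = sin ε · sin λ_s = sin 3.40° × sin 25.3° = 0.02535, so δ = +1.452°.
cos H₀ = −tan(+55.7°) tan(+1.452°) = -0.0372, H₀ = 1.6080 rad.
Bracket: H₀ sin φ sin δ + cos φ cos δ sin H₀ = 1.6080×0.82610×0.02535 + 0.56353×0.99968×0.99931 = 0.033674 + 0.562961 = 0.596635.
Q̄ = (S₀/π) × [bracket] = (814/π) × 0.596635 = 154.59 W/m².
Ratio Q̄_A / Q̄_B = 229.21 / 154.59 = 1.483.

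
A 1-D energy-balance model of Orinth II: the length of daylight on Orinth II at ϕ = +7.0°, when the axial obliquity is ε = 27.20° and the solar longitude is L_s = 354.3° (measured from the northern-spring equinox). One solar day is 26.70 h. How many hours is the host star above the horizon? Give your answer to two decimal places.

13.30 h

Solar declination: sin δ = sin ε · sin L_s = sin 27.20° × sin 354.3° = -0.04540, so δ = -2.602°.
cos h₀ = −tan ϕ · tan δ = −tan(+7.0°) × tan(-2.602°) = 0.0056, so h₀ = 1.5652 rad = 89.68°.
Daylight = 2h₀/(2π) × 26.70 h = (1.5652/π) × 26.70 = 13.30 h.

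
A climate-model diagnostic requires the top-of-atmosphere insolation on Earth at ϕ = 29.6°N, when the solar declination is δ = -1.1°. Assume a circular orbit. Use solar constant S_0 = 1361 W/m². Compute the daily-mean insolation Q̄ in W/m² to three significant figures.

Q̄ ≈ 370 W/m²

cos h₀ = −tan(+29.6°) tan(-1.100°) = 0.0109, h₀ = 1.5599 rad.
Bracket: h₀ sin ϕ sin δ + cos ϕ cos δ sin h₀ = 1.5599×0.49394×-0.01920 + 0.86949×0.99982×0.99994 = -0.014794 + 0.869281 = 0.854487.
Q̄ = (S_0/π) × [bracket] = (1361/π) × 0.854487 = 370.2 W/m².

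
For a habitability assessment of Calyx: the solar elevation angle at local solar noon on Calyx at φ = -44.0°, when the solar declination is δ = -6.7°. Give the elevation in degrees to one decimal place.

52.7°

At local noon the hour angle is zero, so the zenith angle equals |φ − δ| = |-44.0° − (-6.700°)| = 37.300°.
Elevation = 90° − 37.300° = 52.7°.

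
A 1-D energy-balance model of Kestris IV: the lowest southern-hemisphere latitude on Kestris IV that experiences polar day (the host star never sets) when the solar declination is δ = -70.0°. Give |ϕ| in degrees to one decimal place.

Polar day requires cos h₀ = −tan ϕ tan δ ≤ −1, i.e. tan ϕ tan δ ≥ 1.
The boundary is |tan ϕ| · |tan δ| = 1, so |ϕ| = 90° − |δ| = 90° − 70.0° = 20.0° in the southern hemisphere.

|ϕ| = 20.0°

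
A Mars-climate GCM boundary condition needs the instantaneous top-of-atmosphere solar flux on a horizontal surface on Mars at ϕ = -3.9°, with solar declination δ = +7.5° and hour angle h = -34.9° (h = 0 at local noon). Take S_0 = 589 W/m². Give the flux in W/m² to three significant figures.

473 W/m²

cos θ_z = sin ϕ sin δ + cos ϕ cos δ cos h = -0.008878 + 0.811252 = 0.802374.
Flux = S_0 · cos θ_z = 589 × 0.802374 = 472.6 W/m².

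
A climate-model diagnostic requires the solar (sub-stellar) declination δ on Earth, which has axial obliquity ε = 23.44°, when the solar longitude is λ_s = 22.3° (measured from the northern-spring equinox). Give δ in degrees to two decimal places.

sin δ = sin ε · sin λ_s = sin 23.44° × sin 22.3° = 0.150943.
δ = arcsin(0.150943) = +8.68°.

δ = +8.68°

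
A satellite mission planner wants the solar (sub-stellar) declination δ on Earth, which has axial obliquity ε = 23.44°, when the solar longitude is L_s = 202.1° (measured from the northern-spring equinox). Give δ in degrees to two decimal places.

δ = -8.61°

sin δ = sin ε · sin L_s = sin 23.44° × sin 202.1° = -0.149658.
δ = arcsin(-0.149658) = -8.61°.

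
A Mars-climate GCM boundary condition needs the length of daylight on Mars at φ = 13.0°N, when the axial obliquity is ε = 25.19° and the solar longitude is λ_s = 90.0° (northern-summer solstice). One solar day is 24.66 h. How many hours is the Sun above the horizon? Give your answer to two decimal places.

13.18 h

Solar declination: sin δ = sin ε · sin λ_s = sin 25.19° × sin 90.0° = 0.42562, so δ = +25.190°.
cos H₀ = −tan φ · tan δ = −tan(+13.0°) × tan(+25.190°) = -0.1086, so H₀ = 1.6796 rad = 96.23°.
Daylight = 2H₀/(2π) × 24.66 h = (1.6796/π) × 24.66 = 13.18 h.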